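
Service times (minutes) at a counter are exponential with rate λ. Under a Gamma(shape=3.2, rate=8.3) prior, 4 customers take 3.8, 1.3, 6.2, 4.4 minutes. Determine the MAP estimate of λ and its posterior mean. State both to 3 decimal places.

Σ times = 15.7. Posterior: Gamma(shape = 3.2+4 = 7.2, rate = 8.3+15.7 = 24.0).
Mode = (α−1)/β = 6.2/24.0 = 0.258.
Mean = α/β = 7.2/24.0 = 0.300.
The mean is pulled above the mode by the posterior's right skew.

MAP: 0.258. Posterior mean: 0.300.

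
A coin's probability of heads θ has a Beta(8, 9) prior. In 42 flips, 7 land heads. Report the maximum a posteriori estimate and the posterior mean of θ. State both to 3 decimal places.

MAP: 0.246. Posterior mean: 0.254.

Posterior: Beta(8+7, 9+35) = Beta(15, 44).
Mode = (15−1)/(15+44−2) = 14/57 = 0.246.
Mean = 15/(15+44) = 15/59 = 0.254.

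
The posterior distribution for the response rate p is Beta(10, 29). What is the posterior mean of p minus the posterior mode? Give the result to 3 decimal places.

Mode = (10−1)/(10+29−2) = 9/37 = 0.243.
Mean = 10/(10+29) = 10/39 = 0.256.
Difference = 0.256 − 0.243 = 0.013.

0.013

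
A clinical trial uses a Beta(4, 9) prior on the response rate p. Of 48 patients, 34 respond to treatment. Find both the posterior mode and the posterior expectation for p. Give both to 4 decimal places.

Posterior: Beta(4+34, 9+14) = Beta(38, 23).
Mode = (38−1)/(38+23−2) = 37/59 = 0.6271.
Mean = 38/(38+23) = 38/61 = 0.6230.
Mode > mean: the posterior has a left tail.

MAP: 0.6271. Posterior mean: 0.6230.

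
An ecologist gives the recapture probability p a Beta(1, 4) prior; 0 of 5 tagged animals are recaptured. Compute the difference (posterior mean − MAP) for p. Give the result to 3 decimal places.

Posterior: Beta(1+0, 4+5) = Beta(1, 9).
Since α = 1 ≤ 1 and β > 1, the Beta density is monotone decreasing on [0,1]; the mode is at 0.
Mean = 1/(1+9) = 0.100.
Difference = 0.100 − 0.000 = 0.100.
The mean is pulled above the mode by the posterior's right skew.

0.100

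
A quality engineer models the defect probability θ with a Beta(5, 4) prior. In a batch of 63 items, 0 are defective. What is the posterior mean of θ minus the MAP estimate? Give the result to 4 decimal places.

0.0123

Posterior: Beta(5+0, 4+63) = Beta(5, 67).
Mode = (5−1)/(5+67−2) = 4/70 = 0.0571.
Mean = 5/(5+67) = 5/72 = 0.0694.
Difference = 0.0694 − 0.0571 = 0.0123.
Mean > mode: the posterior has a right tail.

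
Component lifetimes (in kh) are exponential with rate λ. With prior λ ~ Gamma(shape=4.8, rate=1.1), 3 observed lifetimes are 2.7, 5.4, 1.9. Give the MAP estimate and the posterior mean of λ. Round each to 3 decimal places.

Σ times = 10.0. Posterior: Gamma(shape = 4.8+3 = 7.8, rate = 1.1+10.0 = 11.1).
Mode = (α−1)/β = 6.8/11.1 = 0.613.
Mean = α/β = 7.8/11.1 = 0.703.
The posterior is right-skewed, so the mean exceeds the mode.

λ_MAP = 0.613, E[λ|data] = 0.703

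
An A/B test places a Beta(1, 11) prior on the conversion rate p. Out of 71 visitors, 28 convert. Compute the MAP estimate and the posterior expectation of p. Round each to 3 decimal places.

Posterior: Beta(1+28, 11+43) = Beta(29, 54).
Mode = (29−1)/(29+54−2) = 28/81 = 0.346.
Mean = 29/(29+54) = 29/83 = 0.349.

MAP = 0.346, posterior mean = 0.349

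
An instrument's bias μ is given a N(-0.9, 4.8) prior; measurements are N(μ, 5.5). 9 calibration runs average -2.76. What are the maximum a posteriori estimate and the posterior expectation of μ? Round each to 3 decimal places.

Posterior for μ is Normal. Precision-weighted mean: (1/4.8·-0.9 + 9/5.5·-2.76) / (1/4.8 + 9/5.5) = -2.550.
A Normal posterior is symmetric, so mode = mean.

μ_MAP = -2.550, E[μ|data] = -2.550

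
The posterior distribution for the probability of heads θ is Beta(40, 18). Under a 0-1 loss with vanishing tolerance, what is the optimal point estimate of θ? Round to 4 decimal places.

0.6964

Mode = (40−1)/(40+18−2) = 39/56 = 0.6964.
Mean = 40/(40+18) = 40/58 = 0.6897.
This is the posterior mode — the MAP estimate.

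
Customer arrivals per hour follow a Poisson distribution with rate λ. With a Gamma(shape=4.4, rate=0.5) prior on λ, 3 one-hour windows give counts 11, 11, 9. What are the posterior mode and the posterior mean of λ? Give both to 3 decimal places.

Σ counts = 31. Posterior: Gamma(shape = 4.4+31 = 35.4, rate = 0.5+3 = 3.5).
Mode = (α−1)/β = 34.4/3.5 = 9.829.
Mean = α/β = 35.4/3.5 = 10.114.
Right-skewed posterior ⇒ mode < mean.

MAP = 9.829, posterior mean = 10.114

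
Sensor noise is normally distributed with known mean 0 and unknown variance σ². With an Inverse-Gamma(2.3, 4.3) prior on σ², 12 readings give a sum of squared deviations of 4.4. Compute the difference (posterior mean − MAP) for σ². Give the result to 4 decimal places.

0.1915

Posterior: Inverse-Gamma(shape = 2.3+12/2 = 8.3, scale = 4.3+4.4/2 = 6.5).
Mode = β/(α+1) = 6.5/9.3 = 0.6989.
Mean = β/(α−1) = 6.5/7.3 = 0.8904.
Difference = 0.8904 − 0.6989 = 0.1915.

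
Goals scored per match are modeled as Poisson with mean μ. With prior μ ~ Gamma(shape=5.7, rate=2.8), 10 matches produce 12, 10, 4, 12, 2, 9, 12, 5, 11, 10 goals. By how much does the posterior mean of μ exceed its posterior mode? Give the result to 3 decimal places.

Σ counts = 87. Posterior: Gamma(shape = 5.7+87 = 92.7, rate = 2.8+10 = 12.8).
Mode = (α−1)/β = 91.7/12.8 = 7.164.
Mean = α/β = 92.7/12.8 = 7.242.
Difference = 7.242 − 7.164 = 0.078.

0.078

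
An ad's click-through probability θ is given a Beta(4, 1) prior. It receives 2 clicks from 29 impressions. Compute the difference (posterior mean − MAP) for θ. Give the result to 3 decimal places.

0.020

Posterior: Beta(4+2, 1+27) = Beta(6, 28).
Mode = (6−1)/(6+28−2) = 5/32 = 0.156.
Mean = 6/(6+28) = 6/34 = 0.176.
Difference = 0.176 − 0.156 = 0.020.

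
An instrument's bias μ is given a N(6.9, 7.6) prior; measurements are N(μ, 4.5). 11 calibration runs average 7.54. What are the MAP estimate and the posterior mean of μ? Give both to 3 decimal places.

Posterior for μ is Normal. Precision-weighted mean: (1/7.6·6.9 + 11/4.5·7.54) / (1/7.6 + 11/4.5) = 7.507.
A Normal posterior is symmetric, so mode = mean.

MAP = 7.507, posterior mean = 7.507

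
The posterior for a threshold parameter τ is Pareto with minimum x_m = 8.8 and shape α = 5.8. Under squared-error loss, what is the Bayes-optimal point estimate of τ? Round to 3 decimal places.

10.633

The Pareto density is strictly decreasing on [x_m, ∞), so the mode is x_m = 8.800.
Mean = α·x_m/(α−1) = 5.8·8.8/4.8 = 10.633.
Squared-error loss ⇒ the optimal estimator is the posterior mean.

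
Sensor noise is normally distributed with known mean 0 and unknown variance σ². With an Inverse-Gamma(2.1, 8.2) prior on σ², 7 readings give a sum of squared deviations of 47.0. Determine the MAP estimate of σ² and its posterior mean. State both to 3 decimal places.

MAP = 4.803, posterior mean = 6.891

Posterior: Inverse-Gamma(shape = 2.1+7/2 = 5.6, scale = 8.2+47.0/2 = 31.7).
Mode = β/(α+1) = 31.7/6.6 = 4.803.
Mean = β/(α−1) = 31.7/4.6 = 6.891.
The mean is pulled above the mode by the posterior's right skew.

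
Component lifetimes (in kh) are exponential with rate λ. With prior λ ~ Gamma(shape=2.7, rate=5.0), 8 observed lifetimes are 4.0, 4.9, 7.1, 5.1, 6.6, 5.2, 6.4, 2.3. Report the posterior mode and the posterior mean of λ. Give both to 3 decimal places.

MAP = 0.208; posterior mean = 0.230

Σ times = 41.6. Posterior: Gamma(shape = 2.7+8 = 10.7, rate = 5.0+41.6 = 46.6).
Mode = (α−1)/β = 9.7/46.6 = 0.208.
Mean = α/β = 10.7/46.6 = 0.230.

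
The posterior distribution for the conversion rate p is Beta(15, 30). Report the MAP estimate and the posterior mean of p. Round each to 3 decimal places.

MAP = 0.326, posterior mean = 0.333

Mode = (15−1)/(15+30−2) = 14/43 = 0.326.
Mean = 15/(15+30) = 15/45 = 0.333.
Mean > mode: the posterior has a right tail.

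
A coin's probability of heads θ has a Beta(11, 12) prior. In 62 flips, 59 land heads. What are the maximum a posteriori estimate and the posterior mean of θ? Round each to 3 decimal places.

Posterior: Beta(11+59, 12+3) = Beta(70, 15).
Mode = (70−1)/(70+15−2) = 69/83 = 0.831.
Mean = 70/(70+15) = 70/85 = 0.824.

maximum a posteriori estimate = 0.831, posterior mean = 0.824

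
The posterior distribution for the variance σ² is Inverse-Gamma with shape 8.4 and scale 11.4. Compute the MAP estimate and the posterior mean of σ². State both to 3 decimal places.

Mode = β/(α+1) = 11.4/9.4 = 1.213.
Mean = β/(α−1) = 11.4/7.4 = 1.541.

MAP estimate = 1.213, posterior mean = 1.541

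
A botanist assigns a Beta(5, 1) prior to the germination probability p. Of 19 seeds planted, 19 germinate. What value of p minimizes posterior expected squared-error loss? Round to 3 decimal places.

Posterior: Beta(5+19, 1+0) = Beta(24, 1).
Since β = 1 ≤ 1 and α > 1, the Beta density is monotone increasing on [0,1]; the mode is at 1.
Mean = 24/(24+1) = 0.960.
Squared-error loss ⇒ the optimal estimator is the posterior mean.

0.960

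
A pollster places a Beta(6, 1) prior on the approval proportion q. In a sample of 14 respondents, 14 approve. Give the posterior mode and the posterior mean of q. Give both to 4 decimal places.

Posterior: Beta(6+14, 1+0) = Beta(20, 1).
Since β = 1 ≤ 1 and α > 1, the Beta density is monotone increasing on [0,1]; the mode is at 1.
Mean = 20/(20+1) = 0.9524.

q_MAP = 1.0000, E[q|data] = 0.9524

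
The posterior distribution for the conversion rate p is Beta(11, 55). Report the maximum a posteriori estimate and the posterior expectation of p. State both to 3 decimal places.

Mode = (11−1)/(11+55−2) = 10/64 = 0.156.
Mean = 11/(11+55) = 11/66 = 0.167.
The mean is pulled above the mode by the posterior's right skew.

MAP = 0.156, posterior mean = 0.167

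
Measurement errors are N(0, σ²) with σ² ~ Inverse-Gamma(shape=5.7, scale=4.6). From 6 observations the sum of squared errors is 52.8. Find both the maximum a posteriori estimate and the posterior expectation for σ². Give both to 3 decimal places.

maximum a posteriori estimate = 3.196, posterior expectation = 4.026

Posterior: Inverse-Gamma(shape = 5.7+6/2 = 8.7, scale = 4.6+52.8/2 = 31.0).
Mode = β/(α+1) = 31.0/9.7 = 3.196.
Mean = β/(α−1) = 31.0/7.7 = 4.026.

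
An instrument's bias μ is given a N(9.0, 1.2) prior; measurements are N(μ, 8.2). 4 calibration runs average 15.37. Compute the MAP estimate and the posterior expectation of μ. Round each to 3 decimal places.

MAP = 11.352, posterior mean = 11.352

Posterior for μ is Normal. Precision-weighted mean: (1/1.2·9.0 + 4/8.2·15.37) / (1/1.2 + 4/8.2) = 11.352.
A Normal posterior is symmetric, so mode = mean.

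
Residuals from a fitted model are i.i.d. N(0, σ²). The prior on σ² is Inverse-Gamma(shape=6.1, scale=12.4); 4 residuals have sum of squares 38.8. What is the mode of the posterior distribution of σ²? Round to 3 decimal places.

3.495

Posterior: Inverse-Gamma(shape = 6.1+4/2 = 8.1, scale = 12.4+38.8/2 = 31.8).
Mode = β/(α+1) = 31.8/9.1 = 3.495.
Mean = β/(α−1) = 31.8/7.1 = 4.479.
This is the posterior mode — the MAP estimate.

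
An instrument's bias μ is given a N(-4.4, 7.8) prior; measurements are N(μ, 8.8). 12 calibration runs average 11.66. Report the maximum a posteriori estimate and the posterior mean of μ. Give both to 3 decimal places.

Posterior for μ is Normal. Precision-weighted mean: (1/7.8·-4.4 + 12/8.8·11.66) / (1/7.8 + 12/8.8) = 10.280.
A Normal posterior is symmetric, so mode = mean.

MAP = 10.280, posterior mean = 10.280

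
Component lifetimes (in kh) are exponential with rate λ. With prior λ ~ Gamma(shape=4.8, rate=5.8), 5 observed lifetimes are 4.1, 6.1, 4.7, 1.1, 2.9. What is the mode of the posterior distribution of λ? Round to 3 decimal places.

0.356

Σ times = 18.9. Posterior: Gamma(shape = 4.8+5 = 9.8, rate = 5.8+18.9 = 24.7).
Mode = (α−1)/β = 8.8/24.7 = 0.356.
Mean = α/β = 9.8/24.7 = 0.397.
This is the posterior mode — the MAP estimate.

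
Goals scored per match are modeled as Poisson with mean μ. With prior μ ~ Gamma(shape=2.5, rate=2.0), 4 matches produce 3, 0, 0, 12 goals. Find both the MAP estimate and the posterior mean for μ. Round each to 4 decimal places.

MAP = 2.7500, posterior mean = 2.9167

Σ counts = 15. Posterior: Gamma(shape = 2.5+15 = 17.5, rate = 2.0+4 = 6.0).
Mode = (α−1)/β = 16.5/6.0 = 2.7500.
Mean = α/β = 17.5/6.0 = 2.9167.
Right-skewed posterior ⇒ mode < mean.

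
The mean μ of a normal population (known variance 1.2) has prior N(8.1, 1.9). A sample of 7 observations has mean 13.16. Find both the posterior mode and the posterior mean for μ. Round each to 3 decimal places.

MAP = 12.741, posterior mean = 12.741

Posterior for μ is Normal. Precision-weighted mean: (1/1.9·8.1 + 7/1.2·13.16) / (1/1.9 + 7/1.2) = 12.741.
A Normal posterior is symmetric, so mode = mean.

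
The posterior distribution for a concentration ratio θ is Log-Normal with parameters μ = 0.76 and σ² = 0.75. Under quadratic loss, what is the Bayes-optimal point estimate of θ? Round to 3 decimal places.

Mode = exp(μ − σ²) = exp(0.01) = 1.010.
Mean = exp(μ + σ²/2) = exp(1.135) = 3.111.
Quadratic loss ⇒ the optimal estimator is the posterior mean.

3.111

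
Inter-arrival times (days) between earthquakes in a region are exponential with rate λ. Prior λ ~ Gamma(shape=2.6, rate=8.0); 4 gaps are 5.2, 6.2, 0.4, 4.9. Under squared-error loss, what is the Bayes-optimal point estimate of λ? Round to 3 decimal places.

0.267

Σ times = 16.7. Posterior: Gamma(shape = 2.6+4 = 6.6, rate = 8.0+16.7 = 24.7).
Mode = (α−1)/β = 5.6/24.7 = 0.227.
Mean = α/β = 6.6/24.7 = 0.267.
Squared-error loss ⇒ the optimal estimator is the posterior mean.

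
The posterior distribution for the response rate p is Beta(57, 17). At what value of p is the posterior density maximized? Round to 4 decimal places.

0.7778

Mode = (57−1)/(57+17−2) = 56/72 = 0.7778.
Mean = 57/(57+17) = 57/74 = 0.7703.
This is the posterior mode — the MAP estimate.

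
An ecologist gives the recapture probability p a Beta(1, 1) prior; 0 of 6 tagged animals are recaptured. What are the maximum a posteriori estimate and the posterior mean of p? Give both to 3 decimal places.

MAP: 0.000. Posterior mean: 0.125.

Posterior: Beta(1+0, 1+6) = Beta(1, 7).
Since α = 1 ≤ 1 and β > 1, the Beta density is monotone decreasing on [0,1]; the mode is at 0.
Mean = 1/(1+7) = 0.125.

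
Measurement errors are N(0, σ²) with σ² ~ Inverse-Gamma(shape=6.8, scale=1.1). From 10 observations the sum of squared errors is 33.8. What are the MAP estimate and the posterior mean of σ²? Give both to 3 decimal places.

Posterior: Inverse-Gamma(shape = 6.8+10/2 = 11.8, scale = 1.1+33.8/2 = 18.0).
Mode = β/(α+1) = 18.0/12.8 = 1.406.
Mean = β/(α−1) = 18.0/10.8 = 1.667.
The mean is pulled above the mode by the posterior's right skew.

MAP estimate = 1.406, posterior mean = 1.667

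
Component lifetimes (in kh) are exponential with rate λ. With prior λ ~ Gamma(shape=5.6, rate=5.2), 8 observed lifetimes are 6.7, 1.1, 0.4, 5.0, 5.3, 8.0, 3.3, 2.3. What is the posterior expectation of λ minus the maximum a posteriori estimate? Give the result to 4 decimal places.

0.0268

Σ times = 32.1. Posterior: Gamma(shape = 5.6+8 = 13.6, rate = 5.2+32.1 = 37.3).
Mode = (α−1)/β = 12.6/37.3 = 0.3378.
Mean = α/β = 13.6/37.3 = 0.3646.
Difference = 0.3646 − 0.3378 = 0.0268.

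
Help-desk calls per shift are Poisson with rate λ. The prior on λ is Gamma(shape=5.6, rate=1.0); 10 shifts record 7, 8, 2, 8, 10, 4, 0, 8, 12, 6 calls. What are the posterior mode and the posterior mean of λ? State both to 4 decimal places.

Σ counts = 65. Posterior: Gamma(shape = 5.6+65 = 70.6, rate = 1.0+10 = 11.0).
Mode = (α−1)/β = 69.6/11.0 = 6.3273.
Mean = α/β = 70.6/11.0 = 6.4182.

posterior mode = 6.3273, posterior mean = 6.4182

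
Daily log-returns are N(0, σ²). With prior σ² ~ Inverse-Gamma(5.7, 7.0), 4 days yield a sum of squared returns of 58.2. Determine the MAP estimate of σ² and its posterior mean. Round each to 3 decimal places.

MAP = 4.149; posterior mean = 5.388

Posterior: Inverse-Gamma(shape = 5.7+4/2 = 7.7, scale = 7.0+58.2/2 = 36.1).
Mode = β/(α+1) = 36.1/8.7 = 4.149.
Mean = β/(α−1) = 36.1/6.7 = 5.388.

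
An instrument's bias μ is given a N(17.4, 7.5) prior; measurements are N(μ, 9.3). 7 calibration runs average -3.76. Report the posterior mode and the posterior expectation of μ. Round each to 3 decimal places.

Posterior for μ is Normal. Precision-weighted mean: (1/7.5·17.4 + 7/9.3·-3.76) / (1/7.5 + 7/9.3) = -0.576.
A Normal posterior is symmetric, so mode = mean.

MAP = -0.576, posterior mean = -0.576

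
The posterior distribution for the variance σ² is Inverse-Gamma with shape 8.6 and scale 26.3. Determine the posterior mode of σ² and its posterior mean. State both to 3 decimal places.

MAP = 2.740, posterior mean = 3.461

Mode = β/(α+1) = 26.3/9.6 = 2.740.
Mean = β/(α−1) = 26.3/7.6 = 3.461.
The mean is pulled above the mode by the posterior's right skew.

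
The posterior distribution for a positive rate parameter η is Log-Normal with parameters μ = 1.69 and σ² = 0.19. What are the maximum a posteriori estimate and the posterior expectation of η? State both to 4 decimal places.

Mode = exp(μ − σ²) = exp(1.50) = 4.4817.
Mean = exp(μ + σ²/2) = exp(1.785) = 5.9596.

MAP = 4.4817; posterior mean = 5.9596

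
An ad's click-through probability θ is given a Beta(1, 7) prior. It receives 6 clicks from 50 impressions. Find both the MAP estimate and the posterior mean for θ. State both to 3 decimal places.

MAP = 0.107; posterior mean = 0.121

Posterior: Beta(1+6, 7+44) = Beta(7, 51).
Mode = (7−1)/(7+51−2) = 6/56 = 0.107.
Mean = 7/(7+51) = 7/58 = 0.121.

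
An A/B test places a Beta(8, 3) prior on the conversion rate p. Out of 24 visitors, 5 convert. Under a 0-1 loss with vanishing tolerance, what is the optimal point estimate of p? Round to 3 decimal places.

0.364

Posterior: Beta(8+5, 3+19) = Beta(13, 22).
Mode = (13−1)/(13+22−2) = 12/33 = 0.364.
Mean = 13/(13+22) = 13/35 = 0.371.
This is the posterior mode — the MAP estimate.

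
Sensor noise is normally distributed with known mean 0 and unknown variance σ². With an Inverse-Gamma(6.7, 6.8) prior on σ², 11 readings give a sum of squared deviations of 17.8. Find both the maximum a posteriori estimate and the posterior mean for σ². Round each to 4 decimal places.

MAP = 1.1894; posterior mean = 1.4018

Posterior: Inverse-Gamma(shape = 6.7+11/2 = 12.2, scale = 6.8+17.8/2 = 15.7).
Mode = β/(α+1) = 15.7/13.2 = 1.1894.
Mean = β/(α−1) = 15.7/11.2 = 1.4018.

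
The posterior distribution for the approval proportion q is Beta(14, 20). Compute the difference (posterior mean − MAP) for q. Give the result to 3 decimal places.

Mode = (14−1)/(14+20−2) = 13/32 = 0.406.
Mean = 14/(14+20) = 14/34 = 0.412.
Difference = 0.412 − 0.406 = 0.006.

0.006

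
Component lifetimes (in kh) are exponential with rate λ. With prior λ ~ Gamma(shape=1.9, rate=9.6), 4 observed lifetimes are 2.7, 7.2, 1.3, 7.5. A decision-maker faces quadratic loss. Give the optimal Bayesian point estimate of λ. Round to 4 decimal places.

Σ times = 18.7. Posterior: Gamma(shape = 1.9+4 = 5.9, rate = 9.6+18.7 = 28.3).
Mode = (α−1)/β = 4.9/28.3 = 0.1731.
Mean = α/β = 5.9/28.3 = 0.2085.
Quadratic loss ⇒ the optimal estimator is the posterior mean.

0.2085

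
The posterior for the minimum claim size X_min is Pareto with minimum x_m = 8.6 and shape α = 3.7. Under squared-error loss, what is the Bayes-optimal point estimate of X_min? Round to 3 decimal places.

The Pareto density is strictly decreasing on [x_m, ∞), so the mode is x_m = 8.600.
Mean = α·x_m/(α−1) = 3.7·8.6/2.7 = 11.785.
Squared-error loss ⇒ the optimal estimator is the posterior mean.

11.785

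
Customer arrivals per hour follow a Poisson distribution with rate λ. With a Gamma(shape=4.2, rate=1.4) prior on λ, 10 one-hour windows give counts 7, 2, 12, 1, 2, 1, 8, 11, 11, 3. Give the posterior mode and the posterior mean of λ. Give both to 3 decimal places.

λ_MAP = 5.368, E[λ|data] = 5.456

Σ counts = 58. Posterior: Gamma(shape = 4.2+58 = 62.2, rate = 1.4+10 = 11.4).
Mode = (α−1)/β = 61.2/11.4 = 5.368.
Mean = α/β = 62.2/11.4 = 5.456.
The posterior is right-skewed, so the mean exceeds the mode.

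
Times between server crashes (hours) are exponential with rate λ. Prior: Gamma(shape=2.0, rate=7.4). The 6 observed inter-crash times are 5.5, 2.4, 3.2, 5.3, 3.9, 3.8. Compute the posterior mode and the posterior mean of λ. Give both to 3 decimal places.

MAP: 0.222. Posterior mean: 0.254.

Σ times = 24.1. Posterior: Gamma(shape = 2.0+6 = 8.0, rate = 7.4+24.1 = 31.5).
Mode = (α−1)/β = 7.0/31.5 = 0.222.
Mean = α/β = 8.0/31.5 = 0.254.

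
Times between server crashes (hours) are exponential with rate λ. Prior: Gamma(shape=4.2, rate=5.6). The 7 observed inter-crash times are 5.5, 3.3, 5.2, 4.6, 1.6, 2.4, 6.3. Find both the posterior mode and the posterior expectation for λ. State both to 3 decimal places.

MAP = 0.296; posterior mean = 0.325

Σ times = 28.9. Posterior: Gamma(shape = 4.2+7 = 11.2, rate = 5.6+28.9 = 34.5).
Mode = (α−1)/β = 10.2/34.5 = 0.296.
Mean = α/β = 11.2/34.5 = 0.325.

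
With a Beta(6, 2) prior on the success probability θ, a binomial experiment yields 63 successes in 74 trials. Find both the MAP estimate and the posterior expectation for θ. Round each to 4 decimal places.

MAP = 0.8500; posterior mean = 0.8415

Posterior: Beta(6+63, 2+11) = Beta(69, 13).
Mode = (69−1)/(69+13−2) = 68/80 = 0.8500.
Mean = 69/(69+13) = 69/82 = 0.8415.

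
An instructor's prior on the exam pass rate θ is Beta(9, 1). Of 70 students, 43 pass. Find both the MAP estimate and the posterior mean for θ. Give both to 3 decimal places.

Posterior: Beta(9+43, 1+27) = Beta(52, 28).
Mode = (52−1)/(52+28−2) = 51/78 = 0.654.
Mean = 52/(52+28) = 52/80 = 0.650.

MAP = 0.654, posterior mean = 0.650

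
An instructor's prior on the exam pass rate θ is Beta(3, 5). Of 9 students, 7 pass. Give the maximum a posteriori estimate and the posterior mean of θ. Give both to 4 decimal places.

maximum a posteriori estimate = 0.6000, posterior mean = 0.5882

Posterior: Beta(3+7, 5+2) = Beta(10, 7).
Mode = (10−1)/(10+7−2) = 9/15 = 0.6000.
Mean = 10/(10+7) = 10/17 = 0.5882.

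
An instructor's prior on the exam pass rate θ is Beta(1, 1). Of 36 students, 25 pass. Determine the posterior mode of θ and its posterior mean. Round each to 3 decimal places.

Posterior: Beta(1+25, 1+11) = Beta(26, 12).
Mode = (26−1)/(26+12−2) = 25/36 = 0.694.
Mean = 26/(26+12) = 26/38 = 0.684.
The posterior is left-skewed, so the mode exceeds the mean.

θ_MAP = 0.694, E[θ|data] = 0.684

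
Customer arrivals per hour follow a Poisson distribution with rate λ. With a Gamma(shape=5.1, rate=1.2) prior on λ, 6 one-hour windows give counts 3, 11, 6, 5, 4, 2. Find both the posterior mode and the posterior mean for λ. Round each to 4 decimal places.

MAP = 4.8750, posterior mean = 5.0139

Σ counts = 31. Posterior: Gamma(shape = 5.1+31 = 36.1, rate = 1.2+6 = 7.2).
Mode = (α−1)/β = 35.1/7.2 = 4.8750.
Mean = α/β = 36.1/7.2 = 5.0139.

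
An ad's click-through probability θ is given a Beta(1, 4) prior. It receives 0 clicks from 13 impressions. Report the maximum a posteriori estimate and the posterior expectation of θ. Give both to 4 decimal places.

Posterior: Beta(1+0, 4+13) = Beta(1, 17).
Since α = 1 ≤ 1 and β > 1, the Beta density is monotone decreasing on [0,1]; the mode is at 0.
Mean = 1/(1+17) = 0.0556.
The mean is pulled above the mode by the posterior's right skew.

θ_MAP = 0.0000, E[θ|data] = 0.0556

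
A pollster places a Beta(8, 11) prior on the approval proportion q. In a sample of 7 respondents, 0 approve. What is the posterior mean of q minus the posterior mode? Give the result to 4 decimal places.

0.0160

Posterior: Beta(8+0, 11+7) = Beta(8, 18).
Mode = (8−1)/(8+18−2) = 7/24 = 0.2917.
Mean = 8/(8+18) = 8/26 = 0.3077.
Difference = 0.3077 − 0.2917 = 0.0160.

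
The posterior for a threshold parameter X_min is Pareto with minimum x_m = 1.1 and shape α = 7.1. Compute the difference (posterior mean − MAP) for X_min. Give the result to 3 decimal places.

0.180

The Pareto density is strictly decreasing on [x_m, ∞), so the mode is x_m = 1.100.
Mean = α·x_m/(α−1) = 7.1·1.1/6.1 = 1.280.
Difference = 1.280 − 1.100 = 0.180.
The posterior is right-skewed, so the mean exceeds the mode.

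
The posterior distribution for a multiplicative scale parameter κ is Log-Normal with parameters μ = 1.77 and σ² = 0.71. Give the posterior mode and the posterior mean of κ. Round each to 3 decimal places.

MAP: 2.886. Posterior mean: 8.373.

Mode = exp(μ − σ²) = exp(1.06) = 2.886.
Mean = exp(μ + σ²/2) = exp(2.125) = 8.373.
Right-skewed posterior ⇒ mode < mean.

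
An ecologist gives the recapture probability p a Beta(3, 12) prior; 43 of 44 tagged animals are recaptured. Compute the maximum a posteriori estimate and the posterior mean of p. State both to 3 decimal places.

p_MAP = 0.789, E[p|data] = 0.780

Posterior: Beta(3+43, 12+1) = Beta(46, 13).
Mode = (46−1)/(46+13−2) = 45/57 = 0.789.
Mean = 46/(46+13) = 46/59 = 0.780.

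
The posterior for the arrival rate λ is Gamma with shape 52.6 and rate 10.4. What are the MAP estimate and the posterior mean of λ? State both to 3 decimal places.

Mode = (α−1)/β = 51.6/10.4 = 4.962.
Mean = α/β = 52.6/10.4 = 5.058.
Mean > mode: the posterior has a right tail.

MAP = 4.962, posterior mean = 5.058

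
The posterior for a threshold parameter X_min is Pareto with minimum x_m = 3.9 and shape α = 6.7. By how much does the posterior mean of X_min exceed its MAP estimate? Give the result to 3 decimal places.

0.684

The Pareto density is strictly decreasing on [x_m, ∞), so the mode is x_m = 3.900.
Mean = α·x_m/(α−1) = 6.7·3.9/5.7 = 4.584.
Difference = 4.584 − 3.900 = 0.684.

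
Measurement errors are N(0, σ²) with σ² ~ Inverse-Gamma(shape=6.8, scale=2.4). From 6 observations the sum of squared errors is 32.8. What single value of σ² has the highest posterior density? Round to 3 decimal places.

1.741

Posterior: Inverse-Gamma(shape = 6.8+6/2 = 9.8, scale = 2.4+32.8/2 = 18.8).
Mode = β/(α+1) = 18.8/10.8 = 1.741.
Mean = β/(α−1) = 18.8/8.8 = 2.136.
This is the posterior mode — the MAP estimate.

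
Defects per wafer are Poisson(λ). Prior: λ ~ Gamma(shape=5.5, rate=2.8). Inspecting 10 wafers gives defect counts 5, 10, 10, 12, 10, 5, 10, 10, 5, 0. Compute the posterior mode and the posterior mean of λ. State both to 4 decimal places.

posterior mode = 6.3672, posterior mean = 6.4453

Σ counts = 77. Posterior: Gamma(shape = 5.5+77 = 82.5, rate = 2.8+10 = 12.8).
Mode = (α−1)/β = 81.5/12.8 = 6.3672.
Mean = α/β = 82.5/12.8 = 6.4453.
The posterior is right-skewed, so the mean exceeds the mode.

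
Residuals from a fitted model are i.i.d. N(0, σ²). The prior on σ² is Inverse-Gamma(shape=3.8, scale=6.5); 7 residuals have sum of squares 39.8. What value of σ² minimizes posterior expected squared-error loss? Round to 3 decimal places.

4.190

Posterior: Inverse-Gamma(shape = 3.8+7/2 = 7.3, scale = 6.5+39.8/2 = 26.4).
Mode = β/(α+1) = 26.4/8.3 = 3.181.
Mean = β/(α−1) = 26.4/6.3 = 4.190.
Squared-error loss ⇒ the optimal estimator is the posterior mean.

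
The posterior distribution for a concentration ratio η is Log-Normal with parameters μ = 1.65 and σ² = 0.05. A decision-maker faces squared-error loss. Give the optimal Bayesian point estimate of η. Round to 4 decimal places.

Mode = exp(μ − σ²) = exp(1.60) = 4.9530.
Mean = exp(μ + σ²/2) = exp(1.675) = 5.3388.
Squared-error loss ⇒ the optimal estimator is the posterior mean.

5.3388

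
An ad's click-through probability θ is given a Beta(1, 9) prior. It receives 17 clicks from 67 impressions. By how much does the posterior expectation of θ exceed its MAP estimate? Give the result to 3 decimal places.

Posterior: Beta(1+17, 9+50) = Beta(18, 59).
Mode = (18−1)/(18+59−2) = 17/75 = 0.227.
Mean = 18/(18+59) = 18/77 = 0.234.
Difference = 0.234 − 0.227 = 0.007.

0.007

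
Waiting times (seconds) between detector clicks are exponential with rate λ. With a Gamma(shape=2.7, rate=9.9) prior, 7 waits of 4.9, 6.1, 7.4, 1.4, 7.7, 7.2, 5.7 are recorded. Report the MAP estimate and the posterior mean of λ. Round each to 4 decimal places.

Σ times = 40.4. Posterior: Gamma(shape = 2.7+7 = 9.7, rate = 9.9+40.4 = 50.3).
Mode = (α−1)/β = 8.7/50.3 = 0.1730.
Mean = α/β = 9.7/50.3 = 0.1928.

MAP estimate = 0.1730, posterior mean = 0.1928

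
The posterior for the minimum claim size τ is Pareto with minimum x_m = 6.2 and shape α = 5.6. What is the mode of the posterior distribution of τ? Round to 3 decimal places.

The Pareto density is strictly decreasing on [x_m, ∞), so the mode is x_m = 6.200.
Mean = α·x_m/(α−1) = 5.6·6.2/4.6 = 7.548.
This is the posterior mode — the MAP estimate.

6.200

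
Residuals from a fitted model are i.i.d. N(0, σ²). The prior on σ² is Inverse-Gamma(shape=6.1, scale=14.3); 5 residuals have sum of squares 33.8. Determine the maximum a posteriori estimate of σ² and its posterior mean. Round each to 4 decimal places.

MAP: 3.2500. Posterior mean: 4.1053.

Posterior: Inverse-Gamma(shape = 6.1+5/2 = 8.6, scale = 14.3+33.8/2 = 31.2).
Mode = β/(α+1) = 31.2/9.6 = 3.2500.
Mean = β/(α−1) = 31.2/7.6 = 4.1053.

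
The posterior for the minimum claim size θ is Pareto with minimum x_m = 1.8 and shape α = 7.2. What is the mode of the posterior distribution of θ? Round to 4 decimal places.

The Pareto density is strictly decreasing on [x_m, ∞), so the mode is x_m = 1.8000.
Mean = α·x_m/(α−1) = 7.2·1.8/6.2 = 2.0903.
This is the posterior mode — the MAP estimate.

1.8000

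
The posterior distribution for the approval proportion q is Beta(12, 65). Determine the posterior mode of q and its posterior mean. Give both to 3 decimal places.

Mode = (12−1)/(12+65−2) = 11/75 = 0.147.
Mean = 12/(12+65) = 12/77 = 0.156.

posterior mode = 0.147, posterior mean = 0.156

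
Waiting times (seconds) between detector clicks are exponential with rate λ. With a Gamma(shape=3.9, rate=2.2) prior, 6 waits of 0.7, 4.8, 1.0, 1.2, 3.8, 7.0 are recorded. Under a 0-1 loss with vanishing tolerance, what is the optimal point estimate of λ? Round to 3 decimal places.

0.430

Σ times = 18.5. Posterior: Gamma(shape = 3.9+6 = 9.9, rate = 2.2+18.5 = 20.7).
Mode = (α−1)/β = 8.9/20.7 = 0.430.
Mean = α/β = 9.9/20.7 = 0.478.
This is the posterior mode — the MAP estimate.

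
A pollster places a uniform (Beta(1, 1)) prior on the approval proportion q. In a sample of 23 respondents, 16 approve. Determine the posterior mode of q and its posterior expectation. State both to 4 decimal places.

MAP: 0.6957. Posterior mean: 0.6800.

Posterior: Beta(1+16, 1+7) = Beta(17, 8).
Mode = (17−1)/(17+8−2) = 16/23 = 0.6957.
With a flat prior the MAP equals the MLE, 16/23.
Mean = 17/(17+8) = 17/25 = 0.6800.
Left-skewed posterior ⇒ mean < mode.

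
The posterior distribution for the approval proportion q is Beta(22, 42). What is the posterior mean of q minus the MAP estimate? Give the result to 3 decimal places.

Mode = (22−1)/(22+42−2) = 21/62 = 0.339.
Mean = 22/(22+42) = 22/64 = 0.344.
Difference = 0.344 − 0.339 = 0.005.

0.005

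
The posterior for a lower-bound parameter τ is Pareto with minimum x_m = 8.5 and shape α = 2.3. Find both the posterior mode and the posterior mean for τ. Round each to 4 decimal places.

The Pareto density is strictly decreasing on [x_m, ∞), so the mode is x_m = 8.5000.
Mean = α·x_m/(α−1) = 2.3·8.5/1.3 = 15.0385.
Mean > mode: the posterior has a right tail.

posterior mode = 8.5000, posterior mean = 15.0385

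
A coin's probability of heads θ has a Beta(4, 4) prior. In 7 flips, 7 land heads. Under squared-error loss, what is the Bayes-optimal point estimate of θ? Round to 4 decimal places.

Posterior: Beta(4+7, 4+0) = Beta(11, 4).
Mode = (11−1)/(11+4−2) = 10/13 = 0.7692.
Mean = 11/(11+4) = 11/15 = 0.7333.
Squared-error loss ⇒ the optimal estimator is the posterior mean.

0.7333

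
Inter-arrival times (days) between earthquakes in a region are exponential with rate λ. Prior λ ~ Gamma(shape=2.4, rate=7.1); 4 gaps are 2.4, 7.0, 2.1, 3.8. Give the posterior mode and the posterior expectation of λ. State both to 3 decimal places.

MAP = 0.241, posterior mean = 0.286

Σ times = 15.3. Posterior: Gamma(shape = 2.4+4 = 6.4, rate = 7.1+15.3 = 22.4).
Mode = (α−1)/β = 5.4/22.4 = 0.241.
Mean = α/β = 6.4/22.4 = 0.286.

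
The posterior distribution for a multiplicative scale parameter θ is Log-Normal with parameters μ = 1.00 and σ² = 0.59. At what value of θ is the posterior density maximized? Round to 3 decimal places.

1.507

Mode = exp(μ − σ²) = exp(0.41) = 1.507.
Mean = exp(μ + σ²/2) = exp(1.295) = 3.651.
This is the posterior mode — the MAP estimate.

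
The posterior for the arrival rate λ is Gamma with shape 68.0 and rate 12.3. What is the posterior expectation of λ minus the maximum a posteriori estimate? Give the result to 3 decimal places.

0.081

Mode = (α−1)/β = 67.0/12.3 = 5.447.
Mean = α/β = 68.0/12.3 = 5.528.
Difference = 5.528 − 5.447 = 0.081.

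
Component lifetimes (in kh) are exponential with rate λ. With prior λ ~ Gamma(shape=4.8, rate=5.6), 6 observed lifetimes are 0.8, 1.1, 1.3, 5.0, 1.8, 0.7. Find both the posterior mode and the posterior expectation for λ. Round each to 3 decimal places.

Σ times = 10.7. Posterior: Gamma(shape = 4.8+6 = 10.8, rate = 5.6+10.7 = 16.3).
Mode = (α−1)/β = 9.8/16.3 = 0.601.
Mean = α/β = 10.8/16.3 = 0.663.

MAP = 0.601; posterior mean = 0.663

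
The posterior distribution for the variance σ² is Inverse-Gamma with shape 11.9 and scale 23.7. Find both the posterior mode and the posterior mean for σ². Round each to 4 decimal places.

MAP: 1.8372. Posterior mean: 2.1743.

Mode = β/(α+1) = 23.7/12.9 = 1.8372.
Mean = β/(α−1) = 23.7/10.9 = 2.1743.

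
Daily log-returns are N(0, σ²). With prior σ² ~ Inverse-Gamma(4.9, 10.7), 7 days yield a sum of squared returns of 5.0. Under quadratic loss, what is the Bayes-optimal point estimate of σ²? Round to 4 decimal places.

1.7838

Posterior: Inverse-Gamma(shape = 4.9+7/2 = 8.4, scale = 10.7+5.0/2 = 13.2).
Mode = β/(α+1) = 13.2/9.4 = 1.4043.
Mean = β/(α−1) = 13.2/7.4 = 1.7838.
Quadratic loss ⇒ the optimal estimator is the posterior mean.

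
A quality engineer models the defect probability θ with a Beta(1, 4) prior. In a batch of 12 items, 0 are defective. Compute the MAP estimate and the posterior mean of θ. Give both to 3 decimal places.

MAP = 0.000, posterior mean = 0.059

Posterior: Beta(1+0, 4+12) = Beta(1, 16).
Since α = 1 ≤ 1 and β > 1, the Beta density is monotone decreasing on [0,1]; the mode is at 0.
Mean = 1/(1+16) = 0.059.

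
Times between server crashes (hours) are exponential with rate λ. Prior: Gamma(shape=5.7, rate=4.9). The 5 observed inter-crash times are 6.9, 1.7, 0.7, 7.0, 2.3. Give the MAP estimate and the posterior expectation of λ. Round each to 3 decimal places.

MAP = 0.413; posterior mean = 0.455

Σ times = 18.6. Posterior: Gamma(shape = 5.7+5 = 10.7, rate = 4.9+18.6 = 23.5).
Mode = (α−1)/β = 9.7/23.5 = 0.413.
Mean = α/β = 10.7/23.5 = 0.455.
Right-skewed posterior ⇒ mode < mean.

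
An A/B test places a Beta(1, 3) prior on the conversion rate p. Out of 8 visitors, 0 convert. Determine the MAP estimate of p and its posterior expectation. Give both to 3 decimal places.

Posterior: Beta(1+0, 3+8) = Beta(1, 11).
Since α = 1 ≤ 1 and β > 1, the Beta density is monotone decreasing on [0,1]; the mode is at 0.
Mean = 1/(1+11) = 0.083.

MAP = 0.000, posterior mean = 0.083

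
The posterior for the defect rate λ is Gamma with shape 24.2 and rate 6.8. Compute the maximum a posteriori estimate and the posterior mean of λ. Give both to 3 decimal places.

Mode = (α−1)/β = 23.2/6.8 = 3.412.
Mean = α/β = 24.2/6.8 = 3.559.

MAP = 3.412, posterior mean = 3.559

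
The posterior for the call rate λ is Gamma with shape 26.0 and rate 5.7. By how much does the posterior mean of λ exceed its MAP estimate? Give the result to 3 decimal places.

0.175

Mode = (α−1)/β = 25.0/5.7 = 4.386.
Mean = α/β = 26.0/5.7 = 4.561.
Difference = 4.561 − 4.386 = 0.175.
Mean > mode: the posterior has a right tail.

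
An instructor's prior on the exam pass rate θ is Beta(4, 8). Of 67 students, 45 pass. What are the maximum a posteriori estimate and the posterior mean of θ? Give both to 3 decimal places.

MAP = 0.623, posterior mean = 0.620

Posterior: Beta(4+45, 8+22) = Beta(49, 30).
Mode = (49−1)/(49+30−2) = 48/77 = 0.623.
Mean = 49/(49+30) = 49/79 = 0.620.
Mode > mean: the posterior has a left tail.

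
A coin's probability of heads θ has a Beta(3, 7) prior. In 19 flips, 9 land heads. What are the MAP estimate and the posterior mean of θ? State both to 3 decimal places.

MAP estimate = 0.407, posterior mean = 0.414

Posterior: Beta(3+9, 7+10) = Beta(12, 17).
Mode = (12−1)/(12+17−2) = 11/27 = 0.407.
Mean = 12/(12+17) = 12/29 = 0.414.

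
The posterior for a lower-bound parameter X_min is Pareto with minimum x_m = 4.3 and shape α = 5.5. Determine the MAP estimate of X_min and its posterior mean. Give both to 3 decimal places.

The Pareto density is strictly decreasing on [x_m, ∞), so the mode is x_m = 4.300.
Mean = α·x_m/(α−1) = 5.5·4.3/4.5 = 5.256.
Mean > mode: the posterior has a right tail.

MAP = 4.300; posterior mean = 5.256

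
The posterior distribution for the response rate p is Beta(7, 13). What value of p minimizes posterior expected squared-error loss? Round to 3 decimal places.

Mode = (7−1)/(7+13−2) = 6/18 = 0.333.
Mean = 7/(7+13) = 7/20 = 0.350.
Squared-error loss ⇒ the optimal estimator is the posterior mean.

0.350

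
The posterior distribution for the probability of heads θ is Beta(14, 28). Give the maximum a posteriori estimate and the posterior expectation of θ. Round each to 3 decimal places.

Mode = (14−1)/(14+28−2) = 13/40 = 0.325.
Mean = 14/(14+28) = 14/42 = 0.333.
Mean > mode: the posterior has a right tail.

θ_MAP = 0.325, E[θ|data] = 0.333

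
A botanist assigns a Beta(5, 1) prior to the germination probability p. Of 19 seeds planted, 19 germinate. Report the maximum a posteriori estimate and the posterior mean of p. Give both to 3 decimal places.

Posterior: Beta(5+19, 1+0) = Beta(24, 1).
Since β = 1 ≤ 1 and α > 1, the Beta density is monotone increasing on [0,1]; the mode is at 1.
Mean = 24/(24+1) = 0.960.
The mean is pulled below the mode by the posterior's left skew.

p_MAP = 1.000, E[p|data] = 0.960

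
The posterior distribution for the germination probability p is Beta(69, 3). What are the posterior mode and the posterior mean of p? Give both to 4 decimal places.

Mode = (69−1)/(69+3−2) = 68/70 = 0.9714.
Mean = 69/(69+3) = 69/72 = 0.9583.

MAP = 0.9714; posterior mean = 0.9583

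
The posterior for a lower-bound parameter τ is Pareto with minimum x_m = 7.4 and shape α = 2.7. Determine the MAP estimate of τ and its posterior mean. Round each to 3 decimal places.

The Pareto density is strictly decreasing on [x_m, ∞), so the mode is x_m = 7.400.
Mean = α·x_m/(α−1) = 2.7·7.4/1.7 = 11.753.

τ_MAP = 7.400, E[τ|data] = 11.753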